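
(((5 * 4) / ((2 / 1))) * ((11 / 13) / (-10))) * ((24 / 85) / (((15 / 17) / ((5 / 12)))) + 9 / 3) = -517 / 195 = -2.65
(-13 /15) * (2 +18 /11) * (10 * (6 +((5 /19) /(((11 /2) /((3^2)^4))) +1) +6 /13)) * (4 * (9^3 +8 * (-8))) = -9779873600 /363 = -26941800.55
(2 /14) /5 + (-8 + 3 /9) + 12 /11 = -7562 /1155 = -6.55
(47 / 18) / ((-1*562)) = -0.00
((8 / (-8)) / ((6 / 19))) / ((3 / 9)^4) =-513 / 2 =-256.50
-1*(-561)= 561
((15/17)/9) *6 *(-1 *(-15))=8.82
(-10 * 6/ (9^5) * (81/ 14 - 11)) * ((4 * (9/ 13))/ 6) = 1460/ 597051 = 0.00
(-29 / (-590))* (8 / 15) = 116 / 4425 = 0.03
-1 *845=-845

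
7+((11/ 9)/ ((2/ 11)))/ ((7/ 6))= 268/ 21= 12.76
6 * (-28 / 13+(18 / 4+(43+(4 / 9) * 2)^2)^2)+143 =1271806533367 / 56862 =22366545.91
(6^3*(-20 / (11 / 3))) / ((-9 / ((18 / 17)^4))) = 151165440 / 918731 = 164.54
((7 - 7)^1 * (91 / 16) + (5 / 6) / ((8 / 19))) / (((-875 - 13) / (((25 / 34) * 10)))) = -11875 / 724608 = -0.02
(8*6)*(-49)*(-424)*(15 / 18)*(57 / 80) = 592116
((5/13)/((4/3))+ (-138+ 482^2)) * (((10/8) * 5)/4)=301842175/832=362791.08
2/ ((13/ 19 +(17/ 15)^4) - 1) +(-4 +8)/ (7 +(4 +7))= 19880048/ 11548341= 1.72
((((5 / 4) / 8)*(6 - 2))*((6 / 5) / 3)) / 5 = 1 / 20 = 0.05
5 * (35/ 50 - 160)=-1593/ 2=-796.50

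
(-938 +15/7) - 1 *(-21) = -6404/7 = -914.86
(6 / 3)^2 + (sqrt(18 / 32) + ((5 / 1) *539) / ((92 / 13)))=8868 / 23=385.57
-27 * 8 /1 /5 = -43.20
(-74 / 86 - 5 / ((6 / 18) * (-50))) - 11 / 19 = -9309 / 8170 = -1.14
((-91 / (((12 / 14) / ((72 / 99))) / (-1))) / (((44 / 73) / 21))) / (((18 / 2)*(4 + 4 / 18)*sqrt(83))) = 325507*sqrt(83) / 381634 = 7.77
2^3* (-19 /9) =-152 /9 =-16.89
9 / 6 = 3 / 2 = 1.50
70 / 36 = 35 / 18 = 1.94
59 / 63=0.94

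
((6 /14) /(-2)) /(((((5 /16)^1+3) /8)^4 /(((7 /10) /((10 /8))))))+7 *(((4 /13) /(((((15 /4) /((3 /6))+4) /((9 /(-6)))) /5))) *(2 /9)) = -777593179096 /176944036425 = -4.39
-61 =-61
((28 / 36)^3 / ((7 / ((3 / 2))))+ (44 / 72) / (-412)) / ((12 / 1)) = 19891 / 2402784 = 0.01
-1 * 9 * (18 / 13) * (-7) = 1134 / 13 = 87.23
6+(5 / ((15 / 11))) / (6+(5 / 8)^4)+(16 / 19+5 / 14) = 14251331 / 1828218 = 7.80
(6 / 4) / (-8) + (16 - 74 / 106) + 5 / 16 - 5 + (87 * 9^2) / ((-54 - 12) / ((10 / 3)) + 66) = 5320297 / 32648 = 162.96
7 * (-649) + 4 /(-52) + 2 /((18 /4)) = -531488 /117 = -4542.63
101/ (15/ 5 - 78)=-101/ 75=-1.35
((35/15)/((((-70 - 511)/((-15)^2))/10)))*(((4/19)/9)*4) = -4000/4731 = -0.85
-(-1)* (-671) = -671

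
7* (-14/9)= -98/9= -10.89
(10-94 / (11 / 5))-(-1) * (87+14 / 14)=608 / 11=55.27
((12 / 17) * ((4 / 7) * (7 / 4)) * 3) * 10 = 360 / 17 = 21.18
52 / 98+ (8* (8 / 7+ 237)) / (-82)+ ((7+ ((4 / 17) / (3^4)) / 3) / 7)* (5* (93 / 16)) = 6.36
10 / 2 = 5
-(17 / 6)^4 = -83521 / 1296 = -64.45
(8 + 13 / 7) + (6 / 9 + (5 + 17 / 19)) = 6551 / 399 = 16.42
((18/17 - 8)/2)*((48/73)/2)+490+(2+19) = 632735/1241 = 509.86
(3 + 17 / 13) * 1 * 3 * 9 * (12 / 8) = 2268 / 13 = 174.46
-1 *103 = -103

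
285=285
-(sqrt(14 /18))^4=-0.60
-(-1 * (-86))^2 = -7396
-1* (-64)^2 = -4096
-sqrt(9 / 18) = -sqrt(2) / 2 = -0.71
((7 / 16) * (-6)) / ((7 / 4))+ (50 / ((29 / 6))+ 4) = 745 / 58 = 12.84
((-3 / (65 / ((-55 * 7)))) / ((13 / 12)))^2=7683984 / 28561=269.04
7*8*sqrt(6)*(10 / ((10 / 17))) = 952*sqrt(6) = 2331.91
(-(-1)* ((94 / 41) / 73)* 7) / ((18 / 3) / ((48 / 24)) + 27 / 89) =4183 / 62853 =0.07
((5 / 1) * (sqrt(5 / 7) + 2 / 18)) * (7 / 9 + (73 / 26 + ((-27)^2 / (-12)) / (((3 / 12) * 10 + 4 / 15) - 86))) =6303620 / 2629341 + 6303620 * sqrt(35) / 2045043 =20.63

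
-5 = -5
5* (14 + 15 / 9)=78.33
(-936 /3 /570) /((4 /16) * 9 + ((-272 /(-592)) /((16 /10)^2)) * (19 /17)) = -123136 /551285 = -0.22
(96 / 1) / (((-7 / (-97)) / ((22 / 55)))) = 532.11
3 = 3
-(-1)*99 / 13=99 / 13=7.62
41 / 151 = 0.27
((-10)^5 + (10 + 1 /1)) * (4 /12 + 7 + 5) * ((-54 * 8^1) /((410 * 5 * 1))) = 266370696 /1025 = 259873.85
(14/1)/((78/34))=238/39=6.10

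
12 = 12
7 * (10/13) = 70/13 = 5.38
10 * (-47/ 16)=-235/ 8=-29.38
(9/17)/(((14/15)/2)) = 1.13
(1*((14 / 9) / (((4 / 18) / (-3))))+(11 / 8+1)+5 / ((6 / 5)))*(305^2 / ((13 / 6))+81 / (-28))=-1807540003 / 2912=-620721.15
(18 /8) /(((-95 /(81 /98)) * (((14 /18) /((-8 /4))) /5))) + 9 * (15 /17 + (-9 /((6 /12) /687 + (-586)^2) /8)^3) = 6101804352920132235907785325155813 /744770581078799098244881770632000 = 8.19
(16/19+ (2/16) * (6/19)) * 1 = 67/76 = 0.88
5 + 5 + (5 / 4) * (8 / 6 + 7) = 245 / 12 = 20.42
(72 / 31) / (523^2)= 72 / 8479399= 0.00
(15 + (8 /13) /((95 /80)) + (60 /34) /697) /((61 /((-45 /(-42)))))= 681369405 /2499404362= 0.27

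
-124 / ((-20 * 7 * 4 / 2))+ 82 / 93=8623 / 6510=1.32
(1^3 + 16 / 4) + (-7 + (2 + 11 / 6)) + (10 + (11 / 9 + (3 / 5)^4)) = 148333 / 11250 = 13.19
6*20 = 120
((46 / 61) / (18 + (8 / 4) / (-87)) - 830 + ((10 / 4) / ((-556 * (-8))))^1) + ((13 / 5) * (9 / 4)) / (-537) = -6852643124337 / 8256511040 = -829.97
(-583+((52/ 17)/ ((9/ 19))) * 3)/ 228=-28745/ 11628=-2.47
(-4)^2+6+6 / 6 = 23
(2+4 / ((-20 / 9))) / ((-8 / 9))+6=231 / 40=5.78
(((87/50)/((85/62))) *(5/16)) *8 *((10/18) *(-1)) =-899/510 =-1.76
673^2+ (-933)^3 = -811713308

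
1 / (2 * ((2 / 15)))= 3.75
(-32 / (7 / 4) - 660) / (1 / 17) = -80716 / 7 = -11530.86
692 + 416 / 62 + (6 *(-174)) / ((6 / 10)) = -32280 / 31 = -1041.29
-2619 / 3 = -873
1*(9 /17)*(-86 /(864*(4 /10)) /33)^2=46225 /1535542272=0.00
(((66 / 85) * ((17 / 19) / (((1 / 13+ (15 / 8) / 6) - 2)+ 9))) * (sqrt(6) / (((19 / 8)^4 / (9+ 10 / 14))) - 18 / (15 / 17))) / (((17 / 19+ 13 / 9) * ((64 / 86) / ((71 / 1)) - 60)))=601169283 / 43984136875 - 1641592922112 * sqrt(6) / 8024879382361625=0.01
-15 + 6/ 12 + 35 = 20.50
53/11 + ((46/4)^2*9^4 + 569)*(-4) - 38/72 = -1375324121/396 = -3473040.71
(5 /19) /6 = 5 /114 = 0.04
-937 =-937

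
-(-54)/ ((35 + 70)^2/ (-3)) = -18/ 1225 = -0.01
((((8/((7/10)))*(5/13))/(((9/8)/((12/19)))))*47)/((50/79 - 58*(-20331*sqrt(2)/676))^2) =1883805885795839813136409600/98844965862857298876101408063301 - 4328838088385535429120000*sqrt(2)/626018117131429559548642251067573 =0.00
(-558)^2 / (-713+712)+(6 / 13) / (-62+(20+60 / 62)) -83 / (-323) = -277172277697 / 890188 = -311363.75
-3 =-3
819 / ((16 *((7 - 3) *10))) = 819 / 640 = 1.28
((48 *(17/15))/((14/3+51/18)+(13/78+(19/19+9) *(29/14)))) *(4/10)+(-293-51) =-1278544/3725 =-343.23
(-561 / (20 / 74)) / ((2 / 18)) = -186813 / 10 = -18681.30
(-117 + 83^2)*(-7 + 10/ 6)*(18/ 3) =-216704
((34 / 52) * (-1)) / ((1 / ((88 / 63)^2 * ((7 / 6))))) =-32912 / 22113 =-1.49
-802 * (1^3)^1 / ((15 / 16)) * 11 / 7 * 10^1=-282304 / 21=-13443.05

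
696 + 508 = 1204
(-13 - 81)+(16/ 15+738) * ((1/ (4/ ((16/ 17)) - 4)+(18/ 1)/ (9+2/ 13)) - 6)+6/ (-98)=-1485703/ 12495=-118.90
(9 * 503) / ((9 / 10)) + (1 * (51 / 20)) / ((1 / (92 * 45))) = 15587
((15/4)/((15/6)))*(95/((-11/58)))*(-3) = 24795/11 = 2254.09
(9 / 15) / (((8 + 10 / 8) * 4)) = 3 / 185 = 0.02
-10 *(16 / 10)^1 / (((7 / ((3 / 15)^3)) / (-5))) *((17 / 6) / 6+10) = 1508 / 1575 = 0.96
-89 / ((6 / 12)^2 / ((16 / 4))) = -1424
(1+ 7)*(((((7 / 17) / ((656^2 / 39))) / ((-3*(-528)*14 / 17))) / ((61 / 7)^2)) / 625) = 637 / 132105621120000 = 0.00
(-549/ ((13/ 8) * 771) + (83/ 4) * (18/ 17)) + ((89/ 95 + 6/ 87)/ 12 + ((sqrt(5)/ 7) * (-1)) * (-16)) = 16 * sqrt(5)/ 7 + 40588954517/ 1877708820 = 26.73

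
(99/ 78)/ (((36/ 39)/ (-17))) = -187/ 8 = -23.38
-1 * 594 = -594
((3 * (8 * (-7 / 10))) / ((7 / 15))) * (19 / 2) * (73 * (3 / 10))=-37449 / 5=-7489.80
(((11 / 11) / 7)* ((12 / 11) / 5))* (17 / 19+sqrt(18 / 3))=204 / 7315+12* sqrt(6) / 385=0.10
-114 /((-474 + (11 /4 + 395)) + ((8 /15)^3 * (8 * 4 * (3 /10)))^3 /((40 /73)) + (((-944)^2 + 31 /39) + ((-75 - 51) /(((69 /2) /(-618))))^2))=-2790624814453125000 /146515426668757844980699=-0.00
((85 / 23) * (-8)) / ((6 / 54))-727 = -22841 / 23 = -993.09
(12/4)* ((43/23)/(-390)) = -0.01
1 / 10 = 0.10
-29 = -29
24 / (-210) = -4 / 35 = -0.11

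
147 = 147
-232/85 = -2.73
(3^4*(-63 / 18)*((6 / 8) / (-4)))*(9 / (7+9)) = 15309 / 512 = 29.90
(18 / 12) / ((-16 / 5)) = -15 / 32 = -0.47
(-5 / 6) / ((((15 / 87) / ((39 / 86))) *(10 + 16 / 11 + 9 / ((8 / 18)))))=-4147 / 59985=-0.07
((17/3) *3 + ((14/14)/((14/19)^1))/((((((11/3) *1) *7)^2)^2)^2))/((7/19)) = 5587999510380982003/121102156571672738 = 46.14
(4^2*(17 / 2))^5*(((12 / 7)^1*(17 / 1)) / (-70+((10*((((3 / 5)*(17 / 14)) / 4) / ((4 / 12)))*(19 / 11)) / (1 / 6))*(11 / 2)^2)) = 75930226655232 / 92011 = 825229881.81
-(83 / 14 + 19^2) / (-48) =5137 / 672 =7.64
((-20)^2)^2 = 160000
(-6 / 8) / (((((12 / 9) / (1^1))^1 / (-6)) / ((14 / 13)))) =189 / 52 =3.63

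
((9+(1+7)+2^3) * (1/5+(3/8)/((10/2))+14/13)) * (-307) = -1079105/104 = -10376.01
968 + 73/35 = 33953/35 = 970.09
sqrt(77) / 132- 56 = -55.93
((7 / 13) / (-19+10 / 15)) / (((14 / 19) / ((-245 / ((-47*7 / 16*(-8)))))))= 399 / 6721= 0.06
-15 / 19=-0.79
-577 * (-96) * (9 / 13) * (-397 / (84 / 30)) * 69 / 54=-632230440 / 91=-6947587.25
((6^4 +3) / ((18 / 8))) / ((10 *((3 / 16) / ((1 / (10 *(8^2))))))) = 433 / 900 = 0.48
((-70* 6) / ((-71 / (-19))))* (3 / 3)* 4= -31920 / 71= -449.58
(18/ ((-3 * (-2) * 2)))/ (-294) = -1/ 196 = -0.01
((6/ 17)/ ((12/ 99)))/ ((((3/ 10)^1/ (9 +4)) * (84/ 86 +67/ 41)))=3781635/ 78251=48.33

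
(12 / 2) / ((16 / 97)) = 36.38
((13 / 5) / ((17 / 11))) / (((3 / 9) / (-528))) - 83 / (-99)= -22417633 / 8415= -2664.01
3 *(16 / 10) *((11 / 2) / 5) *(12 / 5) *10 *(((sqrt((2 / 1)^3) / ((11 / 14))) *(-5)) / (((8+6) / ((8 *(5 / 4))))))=-1152 *sqrt(2)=-1629.17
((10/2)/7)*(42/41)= 30/41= 0.73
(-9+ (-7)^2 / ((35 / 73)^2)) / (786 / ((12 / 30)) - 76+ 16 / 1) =0.11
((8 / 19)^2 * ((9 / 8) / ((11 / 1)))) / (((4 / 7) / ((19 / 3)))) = 42 / 209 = 0.20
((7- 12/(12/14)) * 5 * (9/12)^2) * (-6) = 945/8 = 118.12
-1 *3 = -3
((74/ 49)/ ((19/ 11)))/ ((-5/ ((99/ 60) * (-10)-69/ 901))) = 12157497/ 4194155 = 2.90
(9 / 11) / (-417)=-3 / 1529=-0.00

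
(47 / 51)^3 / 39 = 103823 / 5173389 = 0.02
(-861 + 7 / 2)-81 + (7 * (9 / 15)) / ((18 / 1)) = -14074 / 15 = -938.27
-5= -5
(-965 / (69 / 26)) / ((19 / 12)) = -100360 / 437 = -229.66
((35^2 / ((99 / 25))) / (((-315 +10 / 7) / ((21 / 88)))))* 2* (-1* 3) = 1.41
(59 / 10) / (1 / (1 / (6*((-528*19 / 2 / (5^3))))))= -1475 / 60192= -0.02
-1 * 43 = -43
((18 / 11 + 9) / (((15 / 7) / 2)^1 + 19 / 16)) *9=117936 / 2783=42.38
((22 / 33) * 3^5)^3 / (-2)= -2125764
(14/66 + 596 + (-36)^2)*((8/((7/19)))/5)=9491336/1155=8217.61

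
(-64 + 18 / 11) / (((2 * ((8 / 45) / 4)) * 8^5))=-0.02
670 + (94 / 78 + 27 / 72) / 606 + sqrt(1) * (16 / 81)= 1140444725 / 1701648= 670.20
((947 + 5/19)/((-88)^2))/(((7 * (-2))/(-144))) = 80991/64372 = 1.26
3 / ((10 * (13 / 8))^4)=0.00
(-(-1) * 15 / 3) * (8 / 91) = 40 / 91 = 0.44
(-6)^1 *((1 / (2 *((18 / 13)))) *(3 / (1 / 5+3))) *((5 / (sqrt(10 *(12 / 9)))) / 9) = -65 *sqrt(30) / 1152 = -0.31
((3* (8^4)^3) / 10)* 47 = 4844723109888 / 5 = 968944621977.60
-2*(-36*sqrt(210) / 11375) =72*sqrt(210) / 11375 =0.09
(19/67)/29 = 19/1943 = 0.01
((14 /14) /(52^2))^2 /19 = 1 /138920704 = 0.00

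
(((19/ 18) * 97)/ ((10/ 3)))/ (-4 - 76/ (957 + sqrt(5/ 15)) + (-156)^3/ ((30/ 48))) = -106504311182761/ 21061396901066008272 - 485 * sqrt(3)/ 21061396901066008272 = -0.00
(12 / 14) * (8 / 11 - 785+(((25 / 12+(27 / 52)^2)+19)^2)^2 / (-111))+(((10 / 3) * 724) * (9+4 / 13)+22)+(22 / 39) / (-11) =124645118594185761489781 / 6168424046737784832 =20206.96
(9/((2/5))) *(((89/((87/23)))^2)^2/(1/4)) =175578514636810/6365529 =27582705.95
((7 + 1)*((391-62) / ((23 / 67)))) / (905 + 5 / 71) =447158 / 52785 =8.47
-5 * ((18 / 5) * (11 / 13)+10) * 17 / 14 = -7208 / 91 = -79.21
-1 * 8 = -8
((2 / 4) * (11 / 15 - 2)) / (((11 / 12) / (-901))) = 34238 / 55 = 622.51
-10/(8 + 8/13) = -65/56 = -1.16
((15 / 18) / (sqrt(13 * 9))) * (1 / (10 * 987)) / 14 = sqrt(13) / 6466824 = 0.00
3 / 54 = 1 / 18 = 0.06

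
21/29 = 0.72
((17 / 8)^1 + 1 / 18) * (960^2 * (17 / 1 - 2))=30144000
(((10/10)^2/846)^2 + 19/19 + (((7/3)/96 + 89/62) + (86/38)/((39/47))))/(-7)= -227416096559/306893295072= -0.74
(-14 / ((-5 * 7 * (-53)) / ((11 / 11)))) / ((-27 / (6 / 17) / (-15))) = -4 / 2703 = -0.00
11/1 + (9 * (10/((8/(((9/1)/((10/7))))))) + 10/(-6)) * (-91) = -150887/24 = -6286.96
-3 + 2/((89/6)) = -255/89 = -2.87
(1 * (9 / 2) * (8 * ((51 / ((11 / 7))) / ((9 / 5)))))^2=50979600 / 121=421319.01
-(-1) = 1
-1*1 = -1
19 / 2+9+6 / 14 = 265 / 14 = 18.93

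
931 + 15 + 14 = 960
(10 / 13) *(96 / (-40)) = -24 / 13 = -1.85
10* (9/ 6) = 15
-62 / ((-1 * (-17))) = -3.65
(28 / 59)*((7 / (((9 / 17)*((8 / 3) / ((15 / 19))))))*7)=29155 / 2242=13.00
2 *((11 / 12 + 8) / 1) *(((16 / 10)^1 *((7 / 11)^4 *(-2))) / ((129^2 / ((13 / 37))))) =-26718328 / 135220688955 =-0.00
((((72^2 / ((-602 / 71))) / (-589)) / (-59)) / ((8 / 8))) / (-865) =184032 / 9047944115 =0.00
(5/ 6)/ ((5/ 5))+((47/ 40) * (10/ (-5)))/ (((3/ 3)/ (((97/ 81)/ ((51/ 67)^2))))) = -4.02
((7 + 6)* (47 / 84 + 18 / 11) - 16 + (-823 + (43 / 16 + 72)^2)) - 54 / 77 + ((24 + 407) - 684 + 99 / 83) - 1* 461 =1809043543 / 446208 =4054.26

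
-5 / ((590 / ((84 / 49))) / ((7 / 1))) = -6 / 59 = -0.10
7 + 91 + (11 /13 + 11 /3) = 3998 /39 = 102.51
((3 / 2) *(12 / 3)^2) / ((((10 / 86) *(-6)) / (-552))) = 94944 / 5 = 18988.80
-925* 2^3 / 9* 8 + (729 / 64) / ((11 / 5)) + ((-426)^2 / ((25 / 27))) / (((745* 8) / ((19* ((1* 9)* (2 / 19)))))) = -705767116763 / 118008000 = -5980.67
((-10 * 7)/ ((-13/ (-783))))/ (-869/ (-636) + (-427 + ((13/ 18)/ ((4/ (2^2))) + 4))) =104577480/ 10440287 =10.02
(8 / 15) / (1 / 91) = 728 / 15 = 48.53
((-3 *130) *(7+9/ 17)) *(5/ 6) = -41600/ 17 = -2447.06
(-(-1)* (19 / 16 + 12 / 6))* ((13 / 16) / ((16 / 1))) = 663 / 4096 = 0.16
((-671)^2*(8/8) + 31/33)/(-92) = -3714496/759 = -4893.93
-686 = -686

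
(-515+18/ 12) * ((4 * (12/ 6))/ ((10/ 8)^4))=-1051648/ 625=-1682.64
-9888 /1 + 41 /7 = -69175 /7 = -9882.14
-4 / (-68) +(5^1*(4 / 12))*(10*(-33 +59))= 22103 / 51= 433.39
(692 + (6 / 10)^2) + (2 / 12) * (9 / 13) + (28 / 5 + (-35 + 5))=668.08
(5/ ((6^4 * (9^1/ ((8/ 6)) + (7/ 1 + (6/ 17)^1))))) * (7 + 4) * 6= 935/ 51786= 0.02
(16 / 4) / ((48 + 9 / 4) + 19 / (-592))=2368 / 29729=0.08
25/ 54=0.46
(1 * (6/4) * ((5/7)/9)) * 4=10/21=0.48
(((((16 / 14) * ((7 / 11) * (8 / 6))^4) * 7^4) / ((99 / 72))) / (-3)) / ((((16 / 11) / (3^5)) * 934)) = -421654016 / 6837347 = -61.67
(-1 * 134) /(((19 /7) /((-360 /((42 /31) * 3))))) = 83080 /19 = 4372.63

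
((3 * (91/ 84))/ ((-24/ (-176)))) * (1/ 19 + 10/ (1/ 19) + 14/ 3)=1587157/ 342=4640.81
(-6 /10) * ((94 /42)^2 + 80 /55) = -3.88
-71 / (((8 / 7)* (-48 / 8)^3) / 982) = 244027 / 864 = 282.44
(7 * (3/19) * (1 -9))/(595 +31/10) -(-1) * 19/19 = 111959/113639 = 0.99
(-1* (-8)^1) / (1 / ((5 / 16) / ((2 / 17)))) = 21.25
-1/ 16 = -0.06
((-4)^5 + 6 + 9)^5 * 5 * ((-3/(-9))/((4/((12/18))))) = -5229086614320245/18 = -290504811906680.28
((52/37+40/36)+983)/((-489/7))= -2297239/162837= -14.11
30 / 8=15 / 4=3.75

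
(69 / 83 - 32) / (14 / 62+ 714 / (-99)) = 2646501 / 593201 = 4.46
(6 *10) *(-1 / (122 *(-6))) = 5 / 61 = 0.08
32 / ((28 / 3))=24 / 7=3.43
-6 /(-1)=6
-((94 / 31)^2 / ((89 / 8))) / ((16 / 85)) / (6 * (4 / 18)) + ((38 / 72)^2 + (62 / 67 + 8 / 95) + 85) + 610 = 488930336573269 / 705532142160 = 693.00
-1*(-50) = 50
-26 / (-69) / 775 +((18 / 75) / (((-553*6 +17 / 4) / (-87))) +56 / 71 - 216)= -10830292418798 / 50325589875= -215.20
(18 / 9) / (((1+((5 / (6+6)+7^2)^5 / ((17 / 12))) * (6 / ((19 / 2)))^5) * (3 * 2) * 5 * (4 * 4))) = 42093683 / 211186413774719760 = 0.00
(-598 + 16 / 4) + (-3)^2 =-585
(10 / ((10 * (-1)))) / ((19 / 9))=-9 / 19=-0.47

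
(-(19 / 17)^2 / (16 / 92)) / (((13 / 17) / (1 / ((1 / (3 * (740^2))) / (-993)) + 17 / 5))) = 67723435964849 / 4420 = 15322044335.94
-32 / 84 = -8 / 21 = -0.38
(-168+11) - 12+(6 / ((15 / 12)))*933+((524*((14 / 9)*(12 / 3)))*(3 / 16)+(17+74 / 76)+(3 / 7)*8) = 19719121 / 3990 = 4942.14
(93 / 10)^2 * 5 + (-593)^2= 7041629 / 20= 352081.45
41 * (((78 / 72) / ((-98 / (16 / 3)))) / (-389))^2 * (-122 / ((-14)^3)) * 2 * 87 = 24514802 / 3364722458181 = 0.00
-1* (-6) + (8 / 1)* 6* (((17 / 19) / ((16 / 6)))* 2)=726 / 19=38.21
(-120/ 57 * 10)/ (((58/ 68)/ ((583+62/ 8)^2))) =-4746203650/ 551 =-8613799.73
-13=-13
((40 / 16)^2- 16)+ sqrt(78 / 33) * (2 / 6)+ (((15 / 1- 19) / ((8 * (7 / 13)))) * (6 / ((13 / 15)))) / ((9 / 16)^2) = -7577 / 252+ sqrt(286) / 33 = -29.55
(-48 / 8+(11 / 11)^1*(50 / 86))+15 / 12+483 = 82359 / 172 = 478.83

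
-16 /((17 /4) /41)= -2624 /17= -154.35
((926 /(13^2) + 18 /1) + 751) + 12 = 786.48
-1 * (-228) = 228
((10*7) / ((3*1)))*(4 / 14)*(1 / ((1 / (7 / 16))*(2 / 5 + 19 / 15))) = 7 / 4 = 1.75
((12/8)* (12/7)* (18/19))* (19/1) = 324/7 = 46.29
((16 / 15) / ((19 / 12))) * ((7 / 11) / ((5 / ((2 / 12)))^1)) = 224 / 15675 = 0.01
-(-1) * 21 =21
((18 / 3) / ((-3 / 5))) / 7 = -10 / 7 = -1.43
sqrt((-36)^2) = 36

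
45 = 45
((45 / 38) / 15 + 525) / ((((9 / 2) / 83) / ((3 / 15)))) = 184011 / 95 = 1936.96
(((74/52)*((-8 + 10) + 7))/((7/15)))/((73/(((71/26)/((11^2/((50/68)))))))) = 8866125/1421123704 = 0.01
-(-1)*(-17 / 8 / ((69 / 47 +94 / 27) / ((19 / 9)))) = -45543 / 50248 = -0.91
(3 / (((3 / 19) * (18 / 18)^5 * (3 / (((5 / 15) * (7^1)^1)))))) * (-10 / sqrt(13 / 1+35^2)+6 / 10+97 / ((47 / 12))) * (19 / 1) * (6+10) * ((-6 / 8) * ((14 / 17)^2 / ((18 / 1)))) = -1968290408 / 611235+4952920 * sqrt(1238) / 4830057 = -3184.11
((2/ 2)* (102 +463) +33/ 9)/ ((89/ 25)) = 42650/ 267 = 159.74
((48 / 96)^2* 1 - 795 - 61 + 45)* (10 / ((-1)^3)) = 8107.50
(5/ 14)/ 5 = 1/ 14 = 0.07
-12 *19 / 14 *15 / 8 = -855 / 28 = -30.54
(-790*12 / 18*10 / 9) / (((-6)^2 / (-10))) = 39500 / 243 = 162.55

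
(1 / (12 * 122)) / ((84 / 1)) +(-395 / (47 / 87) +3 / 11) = -46469432507 / 63578592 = -730.90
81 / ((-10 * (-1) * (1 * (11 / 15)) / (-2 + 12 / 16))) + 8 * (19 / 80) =-11.91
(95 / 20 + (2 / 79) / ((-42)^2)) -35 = -30.25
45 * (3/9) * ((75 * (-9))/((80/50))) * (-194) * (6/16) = 460371.09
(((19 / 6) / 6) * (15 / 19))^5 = 3125 / 248832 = 0.01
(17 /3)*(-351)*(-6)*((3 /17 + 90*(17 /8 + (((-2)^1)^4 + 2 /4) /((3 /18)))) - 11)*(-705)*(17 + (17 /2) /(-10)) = -9881478327357 /8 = -1235184790919.62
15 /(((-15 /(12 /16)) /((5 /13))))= -15 /52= -0.29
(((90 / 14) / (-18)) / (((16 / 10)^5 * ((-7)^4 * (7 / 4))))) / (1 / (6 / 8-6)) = 46875 / 1101463552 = 0.00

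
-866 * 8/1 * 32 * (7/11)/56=-27712/11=-2519.27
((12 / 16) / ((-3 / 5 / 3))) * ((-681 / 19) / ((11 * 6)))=3405 / 1672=2.04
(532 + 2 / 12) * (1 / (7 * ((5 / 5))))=3193 / 42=76.02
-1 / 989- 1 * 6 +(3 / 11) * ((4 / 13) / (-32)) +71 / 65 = -27783763 / 5657080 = -4.91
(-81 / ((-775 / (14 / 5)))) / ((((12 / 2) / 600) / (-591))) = -2680776 / 155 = -17295.33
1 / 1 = 1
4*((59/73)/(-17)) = -236/1241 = -0.19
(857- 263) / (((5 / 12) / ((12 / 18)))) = 4752 / 5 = 950.40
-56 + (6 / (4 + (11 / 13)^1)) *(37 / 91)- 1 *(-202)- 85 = 9041 / 147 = 61.50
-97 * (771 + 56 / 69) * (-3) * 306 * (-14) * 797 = -17637616965780 / 23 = -766852911555.65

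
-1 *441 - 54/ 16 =-3555/ 8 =-444.38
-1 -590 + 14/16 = -4721/8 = -590.12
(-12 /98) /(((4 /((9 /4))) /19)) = -513 /392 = -1.31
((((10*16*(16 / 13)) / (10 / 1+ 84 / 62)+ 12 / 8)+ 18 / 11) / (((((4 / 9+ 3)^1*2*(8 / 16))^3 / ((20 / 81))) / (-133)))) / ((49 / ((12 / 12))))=-10015470 / 29820791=-0.34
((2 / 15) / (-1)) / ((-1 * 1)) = 2 / 15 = 0.13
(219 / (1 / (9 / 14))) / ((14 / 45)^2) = 3991275 / 2744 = 1454.55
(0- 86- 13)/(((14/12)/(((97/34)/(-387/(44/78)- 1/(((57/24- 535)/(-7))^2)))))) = 11507313177558/32609617986155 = 0.35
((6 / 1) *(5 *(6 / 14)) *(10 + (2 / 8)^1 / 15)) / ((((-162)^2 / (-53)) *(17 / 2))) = -31853 / 1041012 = -0.03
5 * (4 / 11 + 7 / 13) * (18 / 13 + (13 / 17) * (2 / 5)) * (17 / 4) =60243 / 1859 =32.41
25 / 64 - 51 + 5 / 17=-54743 / 1088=-50.32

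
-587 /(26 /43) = -25241 /26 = -970.81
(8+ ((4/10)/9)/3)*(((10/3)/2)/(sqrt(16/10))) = 541*sqrt(10)/162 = 10.56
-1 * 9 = -9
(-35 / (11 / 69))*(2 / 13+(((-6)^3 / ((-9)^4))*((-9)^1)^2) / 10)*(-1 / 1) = -322 / 13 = -24.77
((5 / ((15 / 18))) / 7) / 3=2 / 7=0.29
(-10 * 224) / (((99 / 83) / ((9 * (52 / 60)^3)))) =-81693248 / 7425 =-11002.46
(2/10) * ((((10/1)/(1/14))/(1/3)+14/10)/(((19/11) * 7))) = 3311/475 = 6.97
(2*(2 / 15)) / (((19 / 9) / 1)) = 0.13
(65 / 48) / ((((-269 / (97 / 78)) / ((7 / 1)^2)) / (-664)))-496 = -292.31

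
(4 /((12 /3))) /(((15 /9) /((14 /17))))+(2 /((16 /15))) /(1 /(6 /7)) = 5001 /2380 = 2.10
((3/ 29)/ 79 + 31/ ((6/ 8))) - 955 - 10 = -6348352/ 6873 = -923.67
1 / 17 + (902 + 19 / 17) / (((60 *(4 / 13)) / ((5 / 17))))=200405 / 13872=14.45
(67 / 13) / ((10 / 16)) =536 / 65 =8.25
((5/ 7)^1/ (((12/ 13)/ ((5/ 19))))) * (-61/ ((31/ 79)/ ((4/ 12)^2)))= -1566175/ 445284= -3.52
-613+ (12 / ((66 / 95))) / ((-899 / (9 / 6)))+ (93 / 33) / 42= -254586295 / 415338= -612.96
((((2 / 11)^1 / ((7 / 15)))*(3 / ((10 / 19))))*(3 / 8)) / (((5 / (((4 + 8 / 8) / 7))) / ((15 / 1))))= 7695 / 4312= 1.78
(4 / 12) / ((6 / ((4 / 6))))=1 / 27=0.04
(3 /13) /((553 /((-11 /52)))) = -33 /373828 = -0.00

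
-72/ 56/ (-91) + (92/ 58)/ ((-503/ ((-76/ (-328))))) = 5104234/ 380968679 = 0.01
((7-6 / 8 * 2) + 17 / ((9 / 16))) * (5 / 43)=3215 / 774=4.15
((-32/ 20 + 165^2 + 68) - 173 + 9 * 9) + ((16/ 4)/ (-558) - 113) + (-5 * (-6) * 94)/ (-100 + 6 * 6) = 603584813/ 22320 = 27042.33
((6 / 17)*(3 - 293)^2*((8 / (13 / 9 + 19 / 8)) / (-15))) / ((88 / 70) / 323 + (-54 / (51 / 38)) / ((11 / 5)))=64427328 / 284227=226.68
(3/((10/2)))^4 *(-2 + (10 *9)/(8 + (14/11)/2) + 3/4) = 56457/47500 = 1.19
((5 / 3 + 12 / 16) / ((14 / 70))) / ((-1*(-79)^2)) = -145 / 74892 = -0.00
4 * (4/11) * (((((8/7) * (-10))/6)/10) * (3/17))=-64/1309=-0.05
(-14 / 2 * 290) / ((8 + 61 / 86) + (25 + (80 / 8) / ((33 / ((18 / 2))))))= -1920380 / 34469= -55.71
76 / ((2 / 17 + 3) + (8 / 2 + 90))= 1292 / 1651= 0.78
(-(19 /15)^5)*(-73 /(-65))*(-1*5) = 18.31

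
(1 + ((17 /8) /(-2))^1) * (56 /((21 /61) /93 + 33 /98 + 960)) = -648613 /177968369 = -0.00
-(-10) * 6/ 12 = 5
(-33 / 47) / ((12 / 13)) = -143 / 188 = -0.76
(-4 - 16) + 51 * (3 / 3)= 31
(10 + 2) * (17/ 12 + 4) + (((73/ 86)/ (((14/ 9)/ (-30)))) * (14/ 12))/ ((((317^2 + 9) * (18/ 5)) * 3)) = 6741404015/ 103713936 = 65.00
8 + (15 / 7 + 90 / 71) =5671 / 497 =11.41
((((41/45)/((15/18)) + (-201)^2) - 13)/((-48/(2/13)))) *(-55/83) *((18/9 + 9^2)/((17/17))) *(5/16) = 1281577/576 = 2224.96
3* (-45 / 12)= -11.25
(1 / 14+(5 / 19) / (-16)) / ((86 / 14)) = 117 / 13072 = 0.01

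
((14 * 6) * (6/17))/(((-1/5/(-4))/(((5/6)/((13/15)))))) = 126000/221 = 570.14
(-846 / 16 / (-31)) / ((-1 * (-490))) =423 / 121520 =0.00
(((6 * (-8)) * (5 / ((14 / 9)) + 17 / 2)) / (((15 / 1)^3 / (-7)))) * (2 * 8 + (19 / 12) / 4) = 64534 / 3375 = 19.12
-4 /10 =-2 /5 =-0.40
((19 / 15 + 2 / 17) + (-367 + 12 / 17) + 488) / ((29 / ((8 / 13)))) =2.61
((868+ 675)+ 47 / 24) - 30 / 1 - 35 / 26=472247 / 312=1513.61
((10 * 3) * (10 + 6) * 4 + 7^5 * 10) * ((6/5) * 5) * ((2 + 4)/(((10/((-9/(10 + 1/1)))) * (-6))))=917946/11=83449.64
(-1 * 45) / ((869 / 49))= -2205 / 869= -2.54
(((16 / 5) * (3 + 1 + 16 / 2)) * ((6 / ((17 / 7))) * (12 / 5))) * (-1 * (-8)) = 774144 / 425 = 1821.52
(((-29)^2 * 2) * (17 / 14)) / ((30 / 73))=1043681 / 210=4969.91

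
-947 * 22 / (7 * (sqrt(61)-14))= 20834 * sqrt(61) / 945 + 41668 / 135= 480.84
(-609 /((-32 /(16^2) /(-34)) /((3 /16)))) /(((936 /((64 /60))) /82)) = -565964 /195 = -2902.38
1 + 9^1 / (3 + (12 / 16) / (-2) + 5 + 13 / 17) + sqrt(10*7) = 2365 / 1141 + sqrt(70) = 10.44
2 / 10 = 1 / 5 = 0.20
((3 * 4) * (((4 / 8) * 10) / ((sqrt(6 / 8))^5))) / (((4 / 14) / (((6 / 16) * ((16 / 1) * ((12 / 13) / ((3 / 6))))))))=35840 * sqrt(3) / 13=4775.13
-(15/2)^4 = -50625/16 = -3164.06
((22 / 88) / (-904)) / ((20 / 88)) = -11 / 9040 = -0.00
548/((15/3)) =548/5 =109.60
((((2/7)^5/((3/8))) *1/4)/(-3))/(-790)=32/59748885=0.00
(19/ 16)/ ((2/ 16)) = 19/ 2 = 9.50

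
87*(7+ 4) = 957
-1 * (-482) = 482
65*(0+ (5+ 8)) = 845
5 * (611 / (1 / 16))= 48880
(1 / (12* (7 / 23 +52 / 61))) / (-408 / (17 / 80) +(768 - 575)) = -1403 / 33635052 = -0.00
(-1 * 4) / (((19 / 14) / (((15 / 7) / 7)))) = -120 / 133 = -0.90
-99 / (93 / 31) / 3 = -11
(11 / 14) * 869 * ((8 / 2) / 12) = 9559 / 42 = 227.60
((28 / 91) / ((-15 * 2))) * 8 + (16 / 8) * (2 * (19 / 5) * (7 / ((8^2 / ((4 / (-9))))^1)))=-1921 / 2340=-0.82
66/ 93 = 22/ 31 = 0.71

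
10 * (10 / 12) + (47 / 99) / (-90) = 74203 / 8910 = 8.33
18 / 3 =6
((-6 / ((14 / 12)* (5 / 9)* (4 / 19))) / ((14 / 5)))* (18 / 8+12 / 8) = -23085 / 392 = -58.89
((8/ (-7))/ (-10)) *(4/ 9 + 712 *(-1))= -25616/ 315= -81.32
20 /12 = 5 /3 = 1.67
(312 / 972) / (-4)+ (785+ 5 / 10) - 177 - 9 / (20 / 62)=470221 / 810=580.52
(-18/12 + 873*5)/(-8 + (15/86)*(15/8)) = -3002088/5279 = -568.68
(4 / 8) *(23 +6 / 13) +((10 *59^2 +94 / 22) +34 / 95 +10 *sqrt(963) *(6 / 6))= 30 *sqrt(107) +946232239 / 27170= 35136.68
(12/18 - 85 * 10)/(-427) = 364/183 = 1.99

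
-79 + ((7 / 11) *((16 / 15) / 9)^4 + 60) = -69419021873 / 3653656875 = -19.00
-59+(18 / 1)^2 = 265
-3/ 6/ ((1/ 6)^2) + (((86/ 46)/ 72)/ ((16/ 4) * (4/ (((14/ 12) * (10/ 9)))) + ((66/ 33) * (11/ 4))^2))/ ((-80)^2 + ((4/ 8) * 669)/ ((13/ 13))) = -18.00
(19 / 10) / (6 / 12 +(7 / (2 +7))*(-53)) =-171 / 3665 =-0.05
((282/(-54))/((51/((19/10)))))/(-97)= 893/445230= 0.00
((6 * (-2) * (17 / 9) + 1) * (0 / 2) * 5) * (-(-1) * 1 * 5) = 0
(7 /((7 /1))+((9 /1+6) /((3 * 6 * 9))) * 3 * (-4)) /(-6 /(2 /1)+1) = 0.06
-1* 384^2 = -147456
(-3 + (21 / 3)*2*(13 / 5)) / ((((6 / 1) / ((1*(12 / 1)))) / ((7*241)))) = 563458 / 5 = 112691.60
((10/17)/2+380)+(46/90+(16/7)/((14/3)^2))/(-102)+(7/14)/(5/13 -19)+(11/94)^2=160024163825719/420811782930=380.27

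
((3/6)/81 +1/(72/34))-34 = -10861/324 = -33.52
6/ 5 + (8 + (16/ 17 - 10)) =12/ 85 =0.14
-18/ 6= -3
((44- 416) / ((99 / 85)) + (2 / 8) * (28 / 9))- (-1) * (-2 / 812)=-12806557 / 40194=-318.62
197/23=8.57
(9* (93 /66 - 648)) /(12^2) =-14225 /352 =-40.41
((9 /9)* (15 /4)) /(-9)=-5 /12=-0.42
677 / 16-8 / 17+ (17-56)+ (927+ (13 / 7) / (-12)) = 929.69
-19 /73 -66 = -4837 /73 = -66.26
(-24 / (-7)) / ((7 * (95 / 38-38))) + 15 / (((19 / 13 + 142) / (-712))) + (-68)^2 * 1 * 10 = 59907499304 / 1297667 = 46165.54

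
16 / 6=8 / 3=2.67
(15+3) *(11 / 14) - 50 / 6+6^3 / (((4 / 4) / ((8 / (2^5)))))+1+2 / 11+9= 16168 / 231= 69.99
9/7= 1.29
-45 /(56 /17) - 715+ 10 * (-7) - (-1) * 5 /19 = -849495 /1064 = -798.40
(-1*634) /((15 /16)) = -10144 /15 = -676.27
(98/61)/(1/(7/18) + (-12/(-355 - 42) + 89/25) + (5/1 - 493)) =-0.00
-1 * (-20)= 20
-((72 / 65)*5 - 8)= 32 / 13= 2.46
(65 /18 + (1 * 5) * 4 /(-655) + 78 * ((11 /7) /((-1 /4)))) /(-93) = 5.23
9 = 9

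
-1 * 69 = -69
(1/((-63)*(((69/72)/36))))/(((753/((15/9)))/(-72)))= 3840/40411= 0.10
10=10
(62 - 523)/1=-461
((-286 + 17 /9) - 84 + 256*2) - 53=818 /9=90.89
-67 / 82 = -0.82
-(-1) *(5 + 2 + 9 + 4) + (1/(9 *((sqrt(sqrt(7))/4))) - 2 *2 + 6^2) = 4 *7^(3/4)/63 + 52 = 52.27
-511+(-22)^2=-27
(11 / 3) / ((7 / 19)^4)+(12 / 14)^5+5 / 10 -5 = 19662301 / 100842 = 194.98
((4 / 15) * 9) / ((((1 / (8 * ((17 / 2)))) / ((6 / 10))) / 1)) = 2448 / 25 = 97.92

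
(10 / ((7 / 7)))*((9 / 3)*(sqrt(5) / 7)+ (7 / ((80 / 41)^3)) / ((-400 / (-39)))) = 18815433 / 20480000+ 30*sqrt(5) / 7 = 10.50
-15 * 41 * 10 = -6150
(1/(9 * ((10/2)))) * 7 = 7/45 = 0.16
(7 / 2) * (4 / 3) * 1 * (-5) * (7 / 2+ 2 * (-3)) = 175 / 3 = 58.33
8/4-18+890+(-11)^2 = 995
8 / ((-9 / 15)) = -40 / 3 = -13.33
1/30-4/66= -0.03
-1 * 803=-803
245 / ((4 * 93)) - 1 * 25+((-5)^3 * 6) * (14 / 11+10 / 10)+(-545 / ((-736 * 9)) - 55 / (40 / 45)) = -4044758375 / 2258784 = -1790.68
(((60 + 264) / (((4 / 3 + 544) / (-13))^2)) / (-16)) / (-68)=123201 / 728006912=0.00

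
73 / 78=0.94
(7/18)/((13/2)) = 7/117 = 0.06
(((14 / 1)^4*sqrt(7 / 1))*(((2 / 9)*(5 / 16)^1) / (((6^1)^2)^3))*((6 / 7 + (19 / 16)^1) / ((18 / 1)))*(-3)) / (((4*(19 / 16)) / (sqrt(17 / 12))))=-392735*sqrt(357) / 574428672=-0.01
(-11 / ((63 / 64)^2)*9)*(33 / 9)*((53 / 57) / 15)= -23.22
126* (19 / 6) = 399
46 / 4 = 23 / 2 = 11.50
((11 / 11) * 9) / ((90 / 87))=87 / 10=8.70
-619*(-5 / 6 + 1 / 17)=48901 / 102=479.42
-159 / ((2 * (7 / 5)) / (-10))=3975 / 7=567.86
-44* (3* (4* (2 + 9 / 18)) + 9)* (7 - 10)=5148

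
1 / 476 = 0.00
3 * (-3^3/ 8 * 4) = -81/ 2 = -40.50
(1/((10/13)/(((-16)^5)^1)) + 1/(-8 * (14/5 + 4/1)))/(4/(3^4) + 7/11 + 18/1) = -1651809212163/22642640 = -72951.26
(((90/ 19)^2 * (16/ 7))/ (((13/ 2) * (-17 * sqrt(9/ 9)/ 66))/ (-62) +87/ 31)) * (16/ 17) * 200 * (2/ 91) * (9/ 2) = 30546616320000/ 90652038841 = 336.97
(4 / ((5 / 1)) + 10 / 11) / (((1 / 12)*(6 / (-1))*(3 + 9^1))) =-0.28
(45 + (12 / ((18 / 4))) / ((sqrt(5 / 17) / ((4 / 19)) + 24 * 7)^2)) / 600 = 7952530972715423 / 106033523517232200 -2315264 * sqrt(85) / 4418063479884675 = 0.08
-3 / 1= -3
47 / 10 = 4.70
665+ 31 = 696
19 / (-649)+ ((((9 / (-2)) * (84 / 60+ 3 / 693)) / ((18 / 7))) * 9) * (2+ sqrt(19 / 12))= -143642 / 3245 - 811 * sqrt(57) / 220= -72.10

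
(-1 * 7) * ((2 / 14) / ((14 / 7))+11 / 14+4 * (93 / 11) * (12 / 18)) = -1802 / 11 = -163.82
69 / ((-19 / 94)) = -6486 / 19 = -341.37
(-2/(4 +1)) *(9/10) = -9/25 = -0.36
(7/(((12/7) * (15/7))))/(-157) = -343/28260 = -0.01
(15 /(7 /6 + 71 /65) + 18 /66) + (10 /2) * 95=4670218 /9691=481.91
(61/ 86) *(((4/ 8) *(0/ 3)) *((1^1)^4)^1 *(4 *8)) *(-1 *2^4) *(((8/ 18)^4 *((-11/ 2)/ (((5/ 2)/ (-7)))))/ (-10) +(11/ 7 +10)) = 0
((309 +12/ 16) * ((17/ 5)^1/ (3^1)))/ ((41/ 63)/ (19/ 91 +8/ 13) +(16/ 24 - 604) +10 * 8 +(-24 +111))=-947835/ 1175968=-0.81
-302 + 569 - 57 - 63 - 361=-214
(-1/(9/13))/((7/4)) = -52/63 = -0.83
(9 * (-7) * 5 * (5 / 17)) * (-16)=25200 / 17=1482.35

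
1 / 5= 0.20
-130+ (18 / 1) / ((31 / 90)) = -2410 / 31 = -77.74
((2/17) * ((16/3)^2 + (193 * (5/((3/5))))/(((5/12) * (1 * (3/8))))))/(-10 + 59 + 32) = 185792/12393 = 14.99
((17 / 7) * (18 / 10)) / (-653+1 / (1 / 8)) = -51 / 7525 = -0.01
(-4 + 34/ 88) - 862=-38087/ 44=-865.61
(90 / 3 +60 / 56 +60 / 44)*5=24975 / 154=162.18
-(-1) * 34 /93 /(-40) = -17 /1860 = -0.01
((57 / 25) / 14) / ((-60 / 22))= -209 / 3500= -0.06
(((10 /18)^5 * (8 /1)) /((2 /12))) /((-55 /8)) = -80000 /216513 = -0.37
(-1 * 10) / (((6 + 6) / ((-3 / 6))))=5 / 12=0.42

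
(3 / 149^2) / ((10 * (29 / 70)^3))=0.00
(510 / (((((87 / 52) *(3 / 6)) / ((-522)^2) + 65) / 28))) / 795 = 310093056 / 1122133013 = 0.28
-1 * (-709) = 709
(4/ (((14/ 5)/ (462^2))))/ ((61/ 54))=16465680/ 61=269929.18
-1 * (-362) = 362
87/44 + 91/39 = 569/132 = 4.31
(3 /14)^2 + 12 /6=401 /196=2.05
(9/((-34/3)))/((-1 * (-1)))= -27/34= -0.79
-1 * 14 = -14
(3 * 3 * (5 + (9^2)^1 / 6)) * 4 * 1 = 666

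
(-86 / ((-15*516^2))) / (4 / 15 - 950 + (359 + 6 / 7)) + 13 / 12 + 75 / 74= 14877143267 / 7095007224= 2.10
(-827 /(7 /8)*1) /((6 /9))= -9924 /7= -1417.71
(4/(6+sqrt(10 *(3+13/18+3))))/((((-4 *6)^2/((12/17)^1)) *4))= -9/38216+11 *sqrt(5)/76432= 0.00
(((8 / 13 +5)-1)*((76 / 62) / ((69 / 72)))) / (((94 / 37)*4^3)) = 31635 / 871286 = 0.04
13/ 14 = 0.93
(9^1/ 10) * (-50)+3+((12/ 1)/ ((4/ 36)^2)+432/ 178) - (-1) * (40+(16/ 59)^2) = 301289410/ 309809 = 972.50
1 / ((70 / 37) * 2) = 37 / 140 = 0.26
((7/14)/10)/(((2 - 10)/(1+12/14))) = -13/1120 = -0.01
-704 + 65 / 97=-68223 / 97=-703.33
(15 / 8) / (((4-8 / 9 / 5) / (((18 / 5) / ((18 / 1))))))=135 / 1376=0.10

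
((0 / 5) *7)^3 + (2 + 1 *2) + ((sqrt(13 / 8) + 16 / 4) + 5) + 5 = sqrt(26) / 4 + 18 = 19.27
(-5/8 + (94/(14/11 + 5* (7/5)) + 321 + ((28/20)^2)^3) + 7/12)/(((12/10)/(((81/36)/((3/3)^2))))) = 11597398541/18200000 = 637.22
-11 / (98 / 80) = -8.98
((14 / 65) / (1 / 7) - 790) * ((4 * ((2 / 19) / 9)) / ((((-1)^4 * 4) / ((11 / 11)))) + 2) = -5876896 / 3705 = -1586.21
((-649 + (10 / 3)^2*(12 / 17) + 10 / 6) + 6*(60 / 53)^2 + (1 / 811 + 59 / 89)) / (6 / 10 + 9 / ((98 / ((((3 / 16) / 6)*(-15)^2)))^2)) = -320906243434135797760 / 328631138342545293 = -976.49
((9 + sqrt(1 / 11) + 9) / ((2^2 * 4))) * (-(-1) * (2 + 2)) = sqrt(11) / 44 + 9 / 2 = 4.58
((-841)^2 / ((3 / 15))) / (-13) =-272031.15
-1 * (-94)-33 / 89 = 8333 / 89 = 93.63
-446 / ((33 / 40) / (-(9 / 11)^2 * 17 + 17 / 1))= -12131200 / 3993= -3038.12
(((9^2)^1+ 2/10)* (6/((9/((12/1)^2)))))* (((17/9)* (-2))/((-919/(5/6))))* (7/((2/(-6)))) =-1546048/2757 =-560.77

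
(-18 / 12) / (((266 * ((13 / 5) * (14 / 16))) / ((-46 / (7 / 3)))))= 4140 / 84721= 0.05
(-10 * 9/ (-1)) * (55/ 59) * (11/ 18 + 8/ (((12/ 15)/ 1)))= 52525/ 59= 890.25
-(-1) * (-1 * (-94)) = 94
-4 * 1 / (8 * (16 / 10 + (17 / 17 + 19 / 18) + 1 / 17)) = -0.13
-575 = -575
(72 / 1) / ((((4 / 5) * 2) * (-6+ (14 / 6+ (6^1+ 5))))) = 135 / 22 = 6.14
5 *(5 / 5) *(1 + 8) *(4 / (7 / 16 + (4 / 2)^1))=960 / 13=73.85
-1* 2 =-2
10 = 10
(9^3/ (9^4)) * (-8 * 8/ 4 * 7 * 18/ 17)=-224/ 17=-13.18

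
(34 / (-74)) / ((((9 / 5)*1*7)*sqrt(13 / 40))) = -170*sqrt(130) / 30303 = -0.06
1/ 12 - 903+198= -8459/ 12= -704.92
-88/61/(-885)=88/53985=0.00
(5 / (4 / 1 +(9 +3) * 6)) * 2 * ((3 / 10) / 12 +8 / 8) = 41 / 304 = 0.13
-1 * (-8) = 8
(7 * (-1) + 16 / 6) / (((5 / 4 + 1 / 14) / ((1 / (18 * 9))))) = -0.02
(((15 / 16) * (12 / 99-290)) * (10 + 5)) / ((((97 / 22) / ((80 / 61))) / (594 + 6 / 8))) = -69951375 / 97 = -721148.20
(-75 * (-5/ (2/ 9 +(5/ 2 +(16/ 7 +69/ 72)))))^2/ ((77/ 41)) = 209223000000/ 99462539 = 2103.54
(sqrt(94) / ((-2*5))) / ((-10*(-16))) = -sqrt(94) / 1600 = -0.01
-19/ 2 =-9.50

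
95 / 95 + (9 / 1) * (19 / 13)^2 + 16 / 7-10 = 14800 / 1183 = 12.51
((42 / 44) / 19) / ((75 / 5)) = 7 / 2090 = 0.00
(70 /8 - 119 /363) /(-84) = -1747 /17424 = -0.10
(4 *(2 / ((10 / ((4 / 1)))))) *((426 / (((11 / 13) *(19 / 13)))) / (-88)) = -143988 / 11495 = -12.53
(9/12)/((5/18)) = 27/10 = 2.70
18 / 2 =9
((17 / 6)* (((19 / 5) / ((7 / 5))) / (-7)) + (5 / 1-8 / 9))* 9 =2657 / 98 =27.11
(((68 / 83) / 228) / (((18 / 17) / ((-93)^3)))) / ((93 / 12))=-555458 / 1577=-352.22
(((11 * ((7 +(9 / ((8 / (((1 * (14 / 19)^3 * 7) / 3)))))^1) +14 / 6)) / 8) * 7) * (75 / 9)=411297425 / 493848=832.84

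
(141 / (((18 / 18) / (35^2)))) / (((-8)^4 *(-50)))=-6909 / 8192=-0.84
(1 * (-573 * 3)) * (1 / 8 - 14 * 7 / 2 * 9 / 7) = 864657 / 8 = 108082.12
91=91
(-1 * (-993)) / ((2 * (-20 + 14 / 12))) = -2979 / 113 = -26.36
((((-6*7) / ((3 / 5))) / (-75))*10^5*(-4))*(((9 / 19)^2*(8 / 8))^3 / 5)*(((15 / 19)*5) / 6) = -554.90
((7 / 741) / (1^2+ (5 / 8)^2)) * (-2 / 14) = -64 / 65949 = -0.00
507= 507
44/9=4.89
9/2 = 4.50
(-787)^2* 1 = 619369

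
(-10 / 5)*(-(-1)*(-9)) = 18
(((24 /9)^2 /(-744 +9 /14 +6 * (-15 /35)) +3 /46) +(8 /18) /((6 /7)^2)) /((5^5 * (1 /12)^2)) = 0.03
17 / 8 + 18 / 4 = 53 / 8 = 6.62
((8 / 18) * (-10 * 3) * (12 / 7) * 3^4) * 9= -116640 / 7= -16662.86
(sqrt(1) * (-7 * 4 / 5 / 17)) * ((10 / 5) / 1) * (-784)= 43904 / 85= 516.52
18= 18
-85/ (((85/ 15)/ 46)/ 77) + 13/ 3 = -159377/ 3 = -53125.67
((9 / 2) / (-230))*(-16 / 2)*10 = 36 / 23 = 1.57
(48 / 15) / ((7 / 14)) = 32 / 5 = 6.40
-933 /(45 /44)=-13684 /15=-912.27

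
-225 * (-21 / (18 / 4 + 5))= 9450 / 19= 497.37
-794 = -794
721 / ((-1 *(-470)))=721 / 470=1.53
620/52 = 11.92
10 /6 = 5 /3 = 1.67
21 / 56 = 3 / 8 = 0.38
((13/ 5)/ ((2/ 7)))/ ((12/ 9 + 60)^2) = 819/ 338560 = 0.00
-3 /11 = -0.27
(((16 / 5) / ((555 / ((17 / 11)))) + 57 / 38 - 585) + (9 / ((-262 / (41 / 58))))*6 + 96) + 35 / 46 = -2597174259187 / 5334365850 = -486.88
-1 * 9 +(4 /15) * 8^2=121 /15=8.07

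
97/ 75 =1.29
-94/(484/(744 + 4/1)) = -1598/11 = -145.27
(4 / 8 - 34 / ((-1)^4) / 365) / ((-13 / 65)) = -297 / 146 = -2.03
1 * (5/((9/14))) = 70/9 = 7.78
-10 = -10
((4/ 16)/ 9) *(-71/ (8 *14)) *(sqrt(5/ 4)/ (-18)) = 71 *sqrt(5)/ 145152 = 0.00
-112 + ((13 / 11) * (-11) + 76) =-49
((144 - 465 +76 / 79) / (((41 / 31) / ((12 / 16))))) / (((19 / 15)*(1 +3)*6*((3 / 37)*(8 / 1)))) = -144998005 / 15754496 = -9.20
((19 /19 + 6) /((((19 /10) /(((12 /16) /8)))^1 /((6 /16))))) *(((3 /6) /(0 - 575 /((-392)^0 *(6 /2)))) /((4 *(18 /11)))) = -231 /4474880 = -0.00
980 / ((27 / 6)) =1960 / 9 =217.78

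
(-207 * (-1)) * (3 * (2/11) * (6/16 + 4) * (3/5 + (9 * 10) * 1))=44754.34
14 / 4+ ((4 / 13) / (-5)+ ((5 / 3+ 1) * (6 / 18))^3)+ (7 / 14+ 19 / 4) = 1779931 / 189540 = 9.39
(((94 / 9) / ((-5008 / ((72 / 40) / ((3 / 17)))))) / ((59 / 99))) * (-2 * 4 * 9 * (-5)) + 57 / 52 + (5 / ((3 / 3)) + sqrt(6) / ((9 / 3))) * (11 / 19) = -161639983 / 18245396 + 11 * sqrt(6) / 57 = -8.39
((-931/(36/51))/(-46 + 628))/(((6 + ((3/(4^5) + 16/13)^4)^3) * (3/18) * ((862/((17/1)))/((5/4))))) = -185989838407693891208564731562840500088601806614036480/10226890793490373728782439487453707503002735779380292171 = -0.02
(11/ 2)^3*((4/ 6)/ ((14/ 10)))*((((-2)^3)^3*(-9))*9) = 3285668.57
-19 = -19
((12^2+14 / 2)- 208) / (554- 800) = 19 / 82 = 0.23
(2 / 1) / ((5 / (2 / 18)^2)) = 2 / 405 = 0.00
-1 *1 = -1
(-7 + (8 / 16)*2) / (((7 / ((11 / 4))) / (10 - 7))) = -99 / 14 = -7.07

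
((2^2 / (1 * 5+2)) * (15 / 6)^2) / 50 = 1 / 14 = 0.07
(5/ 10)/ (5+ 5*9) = 1/ 100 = 0.01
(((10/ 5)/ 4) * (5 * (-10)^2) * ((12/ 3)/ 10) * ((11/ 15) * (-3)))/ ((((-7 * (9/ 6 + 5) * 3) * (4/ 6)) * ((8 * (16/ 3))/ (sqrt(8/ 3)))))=55 * sqrt(6)/ 1456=0.09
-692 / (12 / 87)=-5017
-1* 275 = -275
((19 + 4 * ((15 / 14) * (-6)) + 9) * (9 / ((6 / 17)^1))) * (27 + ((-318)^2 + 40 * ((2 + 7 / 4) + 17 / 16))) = 41348148 / 7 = 5906878.29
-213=-213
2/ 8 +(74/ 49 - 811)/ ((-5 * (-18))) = -15425/ 1764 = -8.74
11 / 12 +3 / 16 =53 / 48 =1.10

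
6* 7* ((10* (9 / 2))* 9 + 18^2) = 30618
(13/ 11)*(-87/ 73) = -1131/ 803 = -1.41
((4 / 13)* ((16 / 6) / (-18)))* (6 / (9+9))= -0.02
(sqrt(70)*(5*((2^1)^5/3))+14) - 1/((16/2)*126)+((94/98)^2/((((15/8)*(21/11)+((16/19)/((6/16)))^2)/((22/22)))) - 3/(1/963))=-2428.68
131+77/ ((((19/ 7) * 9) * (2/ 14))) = 153.06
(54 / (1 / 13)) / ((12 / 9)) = 1053 / 2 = 526.50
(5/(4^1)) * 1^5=5/4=1.25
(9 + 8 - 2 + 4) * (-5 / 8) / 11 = -1.08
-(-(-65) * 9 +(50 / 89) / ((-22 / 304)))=-565115 / 979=-577.24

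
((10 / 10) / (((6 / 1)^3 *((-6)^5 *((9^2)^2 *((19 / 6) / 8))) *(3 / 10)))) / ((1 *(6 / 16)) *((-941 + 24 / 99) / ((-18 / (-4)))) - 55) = 11 / 1920218564430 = 0.00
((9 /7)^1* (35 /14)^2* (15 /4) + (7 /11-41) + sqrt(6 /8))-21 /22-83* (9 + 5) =-1445363 /1232 + sqrt(3) /2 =-1172.32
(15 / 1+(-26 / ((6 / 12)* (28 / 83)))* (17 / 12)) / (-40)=17083 / 3360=5.08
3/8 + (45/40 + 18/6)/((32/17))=657/256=2.57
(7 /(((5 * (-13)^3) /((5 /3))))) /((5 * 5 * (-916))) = 7 /150933900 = 0.00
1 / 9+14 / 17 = 143 / 153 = 0.93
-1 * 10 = -10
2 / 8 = 1 / 4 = 0.25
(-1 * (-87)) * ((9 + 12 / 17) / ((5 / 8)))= 22968 / 17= 1351.06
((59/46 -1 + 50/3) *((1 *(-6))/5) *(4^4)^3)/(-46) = 19620954112/2645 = 7418130.10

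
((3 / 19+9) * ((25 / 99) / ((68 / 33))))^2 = 1.26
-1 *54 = -54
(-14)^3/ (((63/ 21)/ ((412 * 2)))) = -2261056/ 3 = -753685.33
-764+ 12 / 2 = -758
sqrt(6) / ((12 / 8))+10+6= 2 *sqrt(6) / 3+16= 17.63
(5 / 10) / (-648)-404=-523585 / 1296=-404.00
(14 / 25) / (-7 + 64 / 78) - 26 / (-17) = 147368 / 102425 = 1.44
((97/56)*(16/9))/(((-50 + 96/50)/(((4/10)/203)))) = -970/7686189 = -0.00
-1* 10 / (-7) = 10 / 7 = 1.43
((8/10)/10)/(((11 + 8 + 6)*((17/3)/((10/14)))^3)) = 54/8425795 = 0.00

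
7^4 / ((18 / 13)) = 31213 / 18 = 1734.06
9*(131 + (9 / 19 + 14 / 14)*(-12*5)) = 7281 / 19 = 383.21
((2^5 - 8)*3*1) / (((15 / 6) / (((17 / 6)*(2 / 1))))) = 816 / 5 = 163.20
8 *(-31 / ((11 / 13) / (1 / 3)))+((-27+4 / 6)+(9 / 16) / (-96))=-2095715 / 16896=-124.04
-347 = -347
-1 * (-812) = 812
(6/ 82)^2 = 9/ 1681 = 0.01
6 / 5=1.20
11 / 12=0.92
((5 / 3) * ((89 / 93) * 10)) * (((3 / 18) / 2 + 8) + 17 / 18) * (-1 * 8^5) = -11847680000 / 2511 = -4718311.43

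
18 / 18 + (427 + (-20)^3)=-7572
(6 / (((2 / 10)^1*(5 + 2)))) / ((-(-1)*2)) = 15 / 7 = 2.14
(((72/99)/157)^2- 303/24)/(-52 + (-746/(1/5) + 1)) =301234917/90215537192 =0.00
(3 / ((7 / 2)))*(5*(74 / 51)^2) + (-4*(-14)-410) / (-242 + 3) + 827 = 1214792123 / 1450491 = 837.50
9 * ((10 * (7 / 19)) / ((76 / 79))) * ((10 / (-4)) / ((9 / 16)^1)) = -55300 / 361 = -153.19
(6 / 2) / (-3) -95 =-96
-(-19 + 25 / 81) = 1514 / 81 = 18.69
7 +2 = 9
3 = 3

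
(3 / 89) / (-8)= -0.00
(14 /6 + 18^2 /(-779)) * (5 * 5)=112025 /2337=47.94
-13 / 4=-3.25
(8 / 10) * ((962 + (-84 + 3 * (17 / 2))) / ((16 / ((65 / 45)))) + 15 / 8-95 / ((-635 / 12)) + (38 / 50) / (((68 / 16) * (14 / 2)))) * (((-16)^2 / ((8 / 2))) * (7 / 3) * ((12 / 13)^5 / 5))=52617080365056 / 38539499375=1365.28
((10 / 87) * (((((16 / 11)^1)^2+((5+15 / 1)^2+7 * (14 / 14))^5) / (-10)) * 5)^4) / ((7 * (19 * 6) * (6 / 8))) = 21293051674299518780284796066670466693007041404905761573035 / 114038924692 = 186717401376841095304536200000000000000000000000.00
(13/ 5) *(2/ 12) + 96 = 2893/ 30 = 96.43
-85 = -85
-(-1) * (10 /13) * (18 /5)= 36 /13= 2.77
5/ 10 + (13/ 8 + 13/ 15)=359/ 120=2.99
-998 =-998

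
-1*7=-7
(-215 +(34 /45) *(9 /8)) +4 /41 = -175523 /820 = -214.05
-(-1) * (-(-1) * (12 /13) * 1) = 12 /13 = 0.92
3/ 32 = 0.09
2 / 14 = 1 / 7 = 0.14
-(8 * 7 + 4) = -60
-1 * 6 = -6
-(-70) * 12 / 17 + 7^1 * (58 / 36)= 18571 / 306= 60.69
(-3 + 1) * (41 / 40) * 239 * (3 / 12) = -9799 / 80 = -122.49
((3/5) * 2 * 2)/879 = 4/1465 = 0.00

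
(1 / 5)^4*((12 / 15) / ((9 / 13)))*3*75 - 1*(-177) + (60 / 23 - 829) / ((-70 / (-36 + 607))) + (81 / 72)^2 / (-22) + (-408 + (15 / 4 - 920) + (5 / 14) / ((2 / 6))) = 5595.17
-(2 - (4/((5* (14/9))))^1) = -52/35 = -1.49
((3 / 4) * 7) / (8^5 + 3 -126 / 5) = 105 / 654916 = 0.00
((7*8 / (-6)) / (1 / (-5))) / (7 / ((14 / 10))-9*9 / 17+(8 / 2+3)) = 2380 / 369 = 6.45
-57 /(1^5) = -57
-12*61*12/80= -549/5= -109.80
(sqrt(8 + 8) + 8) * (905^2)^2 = 8049623407500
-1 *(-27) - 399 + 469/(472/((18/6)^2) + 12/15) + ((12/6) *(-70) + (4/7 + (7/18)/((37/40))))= -2804823605/5585076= -502.20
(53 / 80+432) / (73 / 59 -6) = -2042167 / 22480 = -90.84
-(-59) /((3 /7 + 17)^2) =2891 /14884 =0.19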